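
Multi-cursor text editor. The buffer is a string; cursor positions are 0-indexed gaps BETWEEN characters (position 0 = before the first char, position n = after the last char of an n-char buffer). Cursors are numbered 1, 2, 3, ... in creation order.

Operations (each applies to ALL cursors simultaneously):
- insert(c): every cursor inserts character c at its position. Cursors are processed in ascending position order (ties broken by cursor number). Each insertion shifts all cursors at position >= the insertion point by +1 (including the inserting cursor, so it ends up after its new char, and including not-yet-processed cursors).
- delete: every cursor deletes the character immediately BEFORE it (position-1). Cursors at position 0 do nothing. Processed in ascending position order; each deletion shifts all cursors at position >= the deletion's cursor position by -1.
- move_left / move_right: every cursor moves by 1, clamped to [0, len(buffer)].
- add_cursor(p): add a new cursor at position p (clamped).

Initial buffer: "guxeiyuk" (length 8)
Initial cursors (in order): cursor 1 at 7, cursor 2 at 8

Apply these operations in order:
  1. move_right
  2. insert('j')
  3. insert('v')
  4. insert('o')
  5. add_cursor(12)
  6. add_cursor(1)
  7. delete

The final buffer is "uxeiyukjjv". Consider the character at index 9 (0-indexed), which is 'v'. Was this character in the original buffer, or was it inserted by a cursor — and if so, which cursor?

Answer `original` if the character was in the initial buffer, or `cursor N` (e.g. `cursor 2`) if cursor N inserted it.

Answer: cursor 1

Derivation:
After op 1 (move_right): buffer="guxeiyuk" (len 8), cursors c1@8 c2@8, authorship ........
After op 2 (insert('j')): buffer="guxeiyukjj" (len 10), cursors c1@10 c2@10, authorship ........12
After op 3 (insert('v')): buffer="guxeiyukjjvv" (len 12), cursors c1@12 c2@12, authorship ........1212
After op 4 (insert('o')): buffer="guxeiyukjjvvoo" (len 14), cursors c1@14 c2@14, authorship ........121212
After op 5 (add_cursor(12)): buffer="guxeiyukjjvvoo" (len 14), cursors c3@12 c1@14 c2@14, authorship ........121212
After op 6 (add_cursor(1)): buffer="guxeiyukjjvvoo" (len 14), cursors c4@1 c3@12 c1@14 c2@14, authorship ........121212
After op 7 (delete): buffer="uxeiyukjjv" (len 10), cursors c4@0 c1@10 c2@10 c3@10, authorship .......121
Authorship (.=original, N=cursor N): . . . . . . . 1 2 1
Index 9: author = 1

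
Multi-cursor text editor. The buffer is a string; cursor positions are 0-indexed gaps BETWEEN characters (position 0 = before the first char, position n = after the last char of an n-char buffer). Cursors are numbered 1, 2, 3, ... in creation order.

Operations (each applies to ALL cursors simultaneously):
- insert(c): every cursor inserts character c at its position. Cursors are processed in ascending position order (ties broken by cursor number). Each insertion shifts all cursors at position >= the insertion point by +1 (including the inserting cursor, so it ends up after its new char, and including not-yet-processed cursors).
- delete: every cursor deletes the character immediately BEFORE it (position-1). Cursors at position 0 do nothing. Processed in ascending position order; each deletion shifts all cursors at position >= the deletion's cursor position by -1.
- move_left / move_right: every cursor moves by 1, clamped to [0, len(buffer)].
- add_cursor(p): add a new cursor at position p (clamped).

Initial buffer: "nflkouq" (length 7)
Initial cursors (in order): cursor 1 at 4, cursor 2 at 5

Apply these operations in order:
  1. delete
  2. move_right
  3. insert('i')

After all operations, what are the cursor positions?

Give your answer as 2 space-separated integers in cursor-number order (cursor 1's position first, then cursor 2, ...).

Answer: 6 6

Derivation:
After op 1 (delete): buffer="nfluq" (len 5), cursors c1@3 c2@3, authorship .....
After op 2 (move_right): buffer="nfluq" (len 5), cursors c1@4 c2@4, authorship .....
After op 3 (insert('i')): buffer="nfluiiq" (len 7), cursors c1@6 c2@6, authorship ....12.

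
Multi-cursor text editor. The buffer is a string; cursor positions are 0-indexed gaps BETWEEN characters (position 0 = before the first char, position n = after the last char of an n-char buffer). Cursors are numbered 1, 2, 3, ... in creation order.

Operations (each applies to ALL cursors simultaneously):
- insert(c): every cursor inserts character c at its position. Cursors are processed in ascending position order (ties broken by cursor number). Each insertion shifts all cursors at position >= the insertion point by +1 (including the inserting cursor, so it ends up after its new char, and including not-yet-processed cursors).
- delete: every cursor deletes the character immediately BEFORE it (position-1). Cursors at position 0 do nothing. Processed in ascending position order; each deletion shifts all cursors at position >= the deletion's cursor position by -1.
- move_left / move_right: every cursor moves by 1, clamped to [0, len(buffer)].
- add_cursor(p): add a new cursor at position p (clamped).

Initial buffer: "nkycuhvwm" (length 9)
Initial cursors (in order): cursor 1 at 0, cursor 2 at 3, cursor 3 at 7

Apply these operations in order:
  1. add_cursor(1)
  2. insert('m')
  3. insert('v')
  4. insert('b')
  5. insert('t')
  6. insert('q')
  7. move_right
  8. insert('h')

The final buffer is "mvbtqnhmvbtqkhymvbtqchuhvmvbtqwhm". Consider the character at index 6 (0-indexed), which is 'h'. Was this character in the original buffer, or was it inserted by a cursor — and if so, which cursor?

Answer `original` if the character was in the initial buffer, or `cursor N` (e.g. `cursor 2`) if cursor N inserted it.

After op 1 (add_cursor(1)): buffer="nkycuhvwm" (len 9), cursors c1@0 c4@1 c2@3 c3@7, authorship .........
After op 2 (insert('m')): buffer="mnmkymcuhvmwm" (len 13), cursors c1@1 c4@3 c2@6 c3@11, authorship 1.4..2....3..
After op 3 (insert('v')): buffer="mvnmvkymvcuhvmvwm" (len 17), cursors c1@2 c4@5 c2@9 c3@15, authorship 11.44..22....33..
After op 4 (insert('b')): buffer="mvbnmvbkymvbcuhvmvbwm" (len 21), cursors c1@3 c4@7 c2@12 c3@19, authorship 111.444..222....333..
After op 5 (insert('t')): buffer="mvbtnmvbtkymvbtcuhvmvbtwm" (len 25), cursors c1@4 c4@9 c2@15 c3@23, authorship 1111.4444..2222....3333..
After op 6 (insert('q')): buffer="mvbtqnmvbtqkymvbtqcuhvmvbtqwm" (len 29), cursors c1@5 c4@11 c2@18 c3@27, authorship 11111.44444..22222....33333..
After op 7 (move_right): buffer="mvbtqnmvbtqkymvbtqcuhvmvbtqwm" (len 29), cursors c1@6 c4@12 c2@19 c3@28, authorship 11111.44444..22222....33333..
After op 8 (insert('h')): buffer="mvbtqnhmvbtqkhymvbtqchuhvmvbtqwhm" (len 33), cursors c1@7 c4@14 c2@22 c3@32, authorship 11111.144444.4.22222.2...33333.3.
Authorship (.=original, N=cursor N): 1 1 1 1 1 . 1 4 4 4 4 4 . 4 . 2 2 2 2 2 . 2 . . . 3 3 3 3 3 . 3 .
Index 6: author = 1

Answer: cursor 1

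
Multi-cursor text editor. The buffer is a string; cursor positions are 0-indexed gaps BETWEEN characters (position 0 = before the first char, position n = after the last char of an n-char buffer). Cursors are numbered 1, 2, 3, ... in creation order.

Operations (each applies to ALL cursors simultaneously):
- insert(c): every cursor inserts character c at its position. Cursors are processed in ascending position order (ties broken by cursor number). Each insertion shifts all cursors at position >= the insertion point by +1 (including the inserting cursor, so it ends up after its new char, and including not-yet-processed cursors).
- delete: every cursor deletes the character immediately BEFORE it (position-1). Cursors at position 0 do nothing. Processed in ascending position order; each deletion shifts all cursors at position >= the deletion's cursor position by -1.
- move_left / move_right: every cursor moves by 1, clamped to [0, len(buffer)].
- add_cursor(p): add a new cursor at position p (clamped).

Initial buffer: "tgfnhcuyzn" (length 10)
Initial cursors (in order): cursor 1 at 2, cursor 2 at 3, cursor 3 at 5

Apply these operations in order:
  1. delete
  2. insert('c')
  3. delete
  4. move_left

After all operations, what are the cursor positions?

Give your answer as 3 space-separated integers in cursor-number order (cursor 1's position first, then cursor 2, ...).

Answer: 0 0 1

Derivation:
After op 1 (delete): buffer="tncuyzn" (len 7), cursors c1@1 c2@1 c3@2, authorship .......
After op 2 (insert('c')): buffer="tccnccuyzn" (len 10), cursors c1@3 c2@3 c3@5, authorship .12.3.....
After op 3 (delete): buffer="tncuyzn" (len 7), cursors c1@1 c2@1 c3@2, authorship .......
After op 4 (move_left): buffer="tncuyzn" (len 7), cursors c1@0 c2@0 c3@1, authorship .......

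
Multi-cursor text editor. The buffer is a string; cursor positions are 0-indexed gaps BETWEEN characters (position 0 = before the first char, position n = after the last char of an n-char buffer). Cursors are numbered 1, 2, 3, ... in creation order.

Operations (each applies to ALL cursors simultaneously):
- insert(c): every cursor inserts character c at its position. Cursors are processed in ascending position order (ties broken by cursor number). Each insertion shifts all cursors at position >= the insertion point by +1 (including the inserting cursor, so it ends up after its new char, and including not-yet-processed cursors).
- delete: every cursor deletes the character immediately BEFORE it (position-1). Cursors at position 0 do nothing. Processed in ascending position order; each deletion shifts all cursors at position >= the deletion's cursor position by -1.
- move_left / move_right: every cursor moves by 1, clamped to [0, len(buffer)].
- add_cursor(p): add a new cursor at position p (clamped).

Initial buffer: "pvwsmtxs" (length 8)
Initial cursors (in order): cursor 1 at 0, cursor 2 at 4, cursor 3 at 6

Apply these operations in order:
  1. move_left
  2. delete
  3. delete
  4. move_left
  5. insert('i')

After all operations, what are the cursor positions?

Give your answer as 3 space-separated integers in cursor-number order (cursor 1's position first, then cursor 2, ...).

After op 1 (move_left): buffer="pvwsmtxs" (len 8), cursors c1@0 c2@3 c3@5, authorship ........
After op 2 (delete): buffer="pvstxs" (len 6), cursors c1@0 c2@2 c3@3, authorship ......
After op 3 (delete): buffer="ptxs" (len 4), cursors c1@0 c2@1 c3@1, authorship ....
After op 4 (move_left): buffer="ptxs" (len 4), cursors c1@0 c2@0 c3@0, authorship ....
After op 5 (insert('i')): buffer="iiiptxs" (len 7), cursors c1@3 c2@3 c3@3, authorship 123....

Answer: 3 3 3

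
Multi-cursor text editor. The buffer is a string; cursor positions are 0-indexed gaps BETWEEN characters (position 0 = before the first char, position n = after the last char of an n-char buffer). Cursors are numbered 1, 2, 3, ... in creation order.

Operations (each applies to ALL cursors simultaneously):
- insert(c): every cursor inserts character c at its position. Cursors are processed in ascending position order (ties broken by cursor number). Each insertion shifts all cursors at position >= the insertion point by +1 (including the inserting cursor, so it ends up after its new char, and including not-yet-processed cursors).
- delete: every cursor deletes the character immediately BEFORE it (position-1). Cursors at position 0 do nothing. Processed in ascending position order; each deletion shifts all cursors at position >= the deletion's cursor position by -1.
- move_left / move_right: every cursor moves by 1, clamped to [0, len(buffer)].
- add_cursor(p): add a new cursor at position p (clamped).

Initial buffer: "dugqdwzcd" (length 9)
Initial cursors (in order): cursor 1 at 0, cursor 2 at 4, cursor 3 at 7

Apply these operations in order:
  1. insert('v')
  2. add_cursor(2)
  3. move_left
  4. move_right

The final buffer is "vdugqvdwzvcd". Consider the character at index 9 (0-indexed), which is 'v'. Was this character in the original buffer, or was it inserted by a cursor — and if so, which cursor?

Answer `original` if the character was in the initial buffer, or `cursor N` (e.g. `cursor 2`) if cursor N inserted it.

After op 1 (insert('v')): buffer="vdugqvdwzvcd" (len 12), cursors c1@1 c2@6 c3@10, authorship 1....2...3..
After op 2 (add_cursor(2)): buffer="vdugqvdwzvcd" (len 12), cursors c1@1 c4@2 c2@6 c3@10, authorship 1....2...3..
After op 3 (move_left): buffer="vdugqvdwzvcd" (len 12), cursors c1@0 c4@1 c2@5 c3@9, authorship 1....2...3..
After op 4 (move_right): buffer="vdugqvdwzvcd" (len 12), cursors c1@1 c4@2 c2@6 c3@10, authorship 1....2...3..
Authorship (.=original, N=cursor N): 1 . . . . 2 . . . 3 . .
Index 9: author = 3

Answer: cursor 3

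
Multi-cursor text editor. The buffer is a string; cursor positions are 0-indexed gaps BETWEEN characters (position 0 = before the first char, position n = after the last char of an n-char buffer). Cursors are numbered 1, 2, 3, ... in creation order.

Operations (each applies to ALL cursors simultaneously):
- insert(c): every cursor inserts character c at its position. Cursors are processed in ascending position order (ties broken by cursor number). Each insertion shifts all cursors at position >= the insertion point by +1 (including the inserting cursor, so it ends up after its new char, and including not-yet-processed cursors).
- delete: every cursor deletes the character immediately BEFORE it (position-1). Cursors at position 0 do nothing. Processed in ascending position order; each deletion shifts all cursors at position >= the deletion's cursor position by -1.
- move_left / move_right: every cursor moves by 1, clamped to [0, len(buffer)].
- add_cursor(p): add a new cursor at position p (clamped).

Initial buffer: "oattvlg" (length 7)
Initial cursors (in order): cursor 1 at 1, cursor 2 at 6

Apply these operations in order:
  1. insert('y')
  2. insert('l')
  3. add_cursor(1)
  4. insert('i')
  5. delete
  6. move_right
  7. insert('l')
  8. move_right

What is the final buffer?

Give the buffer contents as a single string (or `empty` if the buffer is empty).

After op 1 (insert('y')): buffer="oyattvlyg" (len 9), cursors c1@2 c2@8, authorship .1.....2.
After op 2 (insert('l')): buffer="oylattvlylg" (len 11), cursors c1@3 c2@10, authorship .11.....22.
After op 3 (add_cursor(1)): buffer="oylattvlylg" (len 11), cursors c3@1 c1@3 c2@10, authorship .11.....22.
After op 4 (insert('i')): buffer="oiyliattvlylig" (len 14), cursors c3@2 c1@5 c2@13, authorship .3111.....222.
After op 5 (delete): buffer="oylattvlylg" (len 11), cursors c3@1 c1@3 c2@10, authorship .11.....22.
After op 6 (move_right): buffer="oylattvlylg" (len 11), cursors c3@2 c1@4 c2@11, authorship .11.....22.
After op 7 (insert('l')): buffer="oyllalttvlylgl" (len 14), cursors c3@3 c1@6 c2@14, authorship .131.1....22.2
After op 8 (move_right): buffer="oyllalttvlylgl" (len 14), cursors c3@4 c1@7 c2@14, authorship .131.1....22.2

Answer: oyllalttvlylgl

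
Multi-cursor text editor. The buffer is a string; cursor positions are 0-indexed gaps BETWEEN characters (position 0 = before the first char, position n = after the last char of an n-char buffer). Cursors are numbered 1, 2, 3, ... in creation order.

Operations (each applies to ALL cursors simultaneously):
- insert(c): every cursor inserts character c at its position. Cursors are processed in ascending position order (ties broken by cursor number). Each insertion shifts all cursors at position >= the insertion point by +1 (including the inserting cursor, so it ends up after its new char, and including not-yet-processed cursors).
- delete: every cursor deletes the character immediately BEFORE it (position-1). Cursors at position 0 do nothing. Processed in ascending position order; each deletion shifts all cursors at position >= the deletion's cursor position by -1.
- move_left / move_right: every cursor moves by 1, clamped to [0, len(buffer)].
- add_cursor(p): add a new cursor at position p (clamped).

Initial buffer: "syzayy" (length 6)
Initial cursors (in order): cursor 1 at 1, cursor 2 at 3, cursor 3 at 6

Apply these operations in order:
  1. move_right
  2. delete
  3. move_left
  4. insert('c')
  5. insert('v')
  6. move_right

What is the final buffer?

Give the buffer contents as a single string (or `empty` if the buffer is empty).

Answer: cvscvzcvy

Derivation:
After op 1 (move_right): buffer="syzayy" (len 6), cursors c1@2 c2@4 c3@6, authorship ......
After op 2 (delete): buffer="szy" (len 3), cursors c1@1 c2@2 c3@3, authorship ...
After op 3 (move_left): buffer="szy" (len 3), cursors c1@0 c2@1 c3@2, authorship ...
After op 4 (insert('c')): buffer="csczcy" (len 6), cursors c1@1 c2@3 c3@5, authorship 1.2.3.
After op 5 (insert('v')): buffer="cvscvzcvy" (len 9), cursors c1@2 c2@5 c3@8, authorship 11.22.33.
After op 6 (move_right): buffer="cvscvzcvy" (len 9), cursors c1@3 c2@6 c3@9, authorship 11.22.33.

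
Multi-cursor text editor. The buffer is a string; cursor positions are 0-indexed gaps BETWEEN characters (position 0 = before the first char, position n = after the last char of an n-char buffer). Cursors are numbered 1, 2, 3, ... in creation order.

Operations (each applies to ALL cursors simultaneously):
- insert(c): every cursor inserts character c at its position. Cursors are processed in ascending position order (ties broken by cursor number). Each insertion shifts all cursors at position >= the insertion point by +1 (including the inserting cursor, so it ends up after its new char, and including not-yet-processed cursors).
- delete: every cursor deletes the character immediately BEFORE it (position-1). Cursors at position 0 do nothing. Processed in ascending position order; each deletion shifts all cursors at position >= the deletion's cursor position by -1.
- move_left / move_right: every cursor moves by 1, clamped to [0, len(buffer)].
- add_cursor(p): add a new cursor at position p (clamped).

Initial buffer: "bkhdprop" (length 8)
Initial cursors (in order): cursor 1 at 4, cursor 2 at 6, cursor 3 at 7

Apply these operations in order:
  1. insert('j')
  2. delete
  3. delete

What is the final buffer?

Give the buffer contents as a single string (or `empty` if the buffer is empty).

After op 1 (insert('j')): buffer="bkhdjprjojp" (len 11), cursors c1@5 c2@8 c3@10, authorship ....1..2.3.
After op 2 (delete): buffer="bkhdprop" (len 8), cursors c1@4 c2@6 c3@7, authorship ........
After op 3 (delete): buffer="bkhpp" (len 5), cursors c1@3 c2@4 c3@4, authorship .....

Answer: bkhpp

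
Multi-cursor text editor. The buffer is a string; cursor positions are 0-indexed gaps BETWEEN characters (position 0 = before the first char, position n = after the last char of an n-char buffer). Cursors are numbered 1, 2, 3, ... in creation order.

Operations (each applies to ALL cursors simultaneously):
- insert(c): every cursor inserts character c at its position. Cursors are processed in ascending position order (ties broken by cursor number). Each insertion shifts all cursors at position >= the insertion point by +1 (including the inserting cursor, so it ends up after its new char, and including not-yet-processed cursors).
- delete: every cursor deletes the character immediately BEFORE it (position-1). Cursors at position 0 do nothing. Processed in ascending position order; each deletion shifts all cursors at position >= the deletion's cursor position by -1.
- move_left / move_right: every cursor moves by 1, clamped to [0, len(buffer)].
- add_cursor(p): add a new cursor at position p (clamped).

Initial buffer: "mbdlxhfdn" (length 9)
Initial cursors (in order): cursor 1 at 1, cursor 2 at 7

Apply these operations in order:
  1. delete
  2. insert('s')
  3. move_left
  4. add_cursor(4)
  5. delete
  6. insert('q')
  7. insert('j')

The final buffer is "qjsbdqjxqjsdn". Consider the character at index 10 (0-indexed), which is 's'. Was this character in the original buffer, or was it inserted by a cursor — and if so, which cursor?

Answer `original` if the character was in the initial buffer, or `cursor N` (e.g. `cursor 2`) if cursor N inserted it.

After op 1 (delete): buffer="bdlxhdn" (len 7), cursors c1@0 c2@5, authorship .......
After op 2 (insert('s')): buffer="sbdlxhsdn" (len 9), cursors c1@1 c2@7, authorship 1.....2..
After op 3 (move_left): buffer="sbdlxhsdn" (len 9), cursors c1@0 c2@6, authorship 1.....2..
After op 4 (add_cursor(4)): buffer="sbdlxhsdn" (len 9), cursors c1@0 c3@4 c2@6, authorship 1.....2..
After op 5 (delete): buffer="sbdxsdn" (len 7), cursors c1@0 c3@3 c2@4, authorship 1...2..
After op 6 (insert('q')): buffer="qsbdqxqsdn" (len 10), cursors c1@1 c3@5 c2@7, authorship 11..3.22..
After op 7 (insert('j')): buffer="qjsbdqjxqjsdn" (len 13), cursors c1@2 c3@7 c2@10, authorship 111..33.222..
Authorship (.=original, N=cursor N): 1 1 1 . . 3 3 . 2 2 2 . .
Index 10: author = 2

Answer: cursor 2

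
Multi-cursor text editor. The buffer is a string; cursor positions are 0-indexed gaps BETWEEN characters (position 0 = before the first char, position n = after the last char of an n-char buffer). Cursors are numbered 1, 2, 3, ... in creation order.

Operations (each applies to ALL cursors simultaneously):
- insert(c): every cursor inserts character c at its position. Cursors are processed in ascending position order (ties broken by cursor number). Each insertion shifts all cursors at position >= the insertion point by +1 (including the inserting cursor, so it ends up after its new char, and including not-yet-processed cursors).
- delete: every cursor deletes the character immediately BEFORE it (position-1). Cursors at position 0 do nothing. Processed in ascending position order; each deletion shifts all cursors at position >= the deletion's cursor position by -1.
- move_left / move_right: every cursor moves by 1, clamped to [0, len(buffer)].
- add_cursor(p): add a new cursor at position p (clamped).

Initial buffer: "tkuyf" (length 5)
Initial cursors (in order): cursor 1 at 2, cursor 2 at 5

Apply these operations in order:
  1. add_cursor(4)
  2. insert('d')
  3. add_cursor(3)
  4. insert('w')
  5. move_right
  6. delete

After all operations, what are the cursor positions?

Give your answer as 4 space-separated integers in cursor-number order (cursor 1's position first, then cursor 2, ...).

After op 1 (add_cursor(4)): buffer="tkuyf" (len 5), cursors c1@2 c3@4 c2@5, authorship .....
After op 2 (insert('d')): buffer="tkduydfd" (len 8), cursors c1@3 c3@6 c2@8, authorship ..1..3.2
After op 3 (add_cursor(3)): buffer="tkduydfd" (len 8), cursors c1@3 c4@3 c3@6 c2@8, authorship ..1..3.2
After op 4 (insert('w')): buffer="tkdwwuydwfdw" (len 12), cursors c1@5 c4@5 c3@9 c2@12, authorship ..114..33.22
After op 5 (move_right): buffer="tkdwwuydwfdw" (len 12), cursors c1@6 c4@6 c3@10 c2@12, authorship ..114..33.22
After op 6 (delete): buffer="tkdwydwd" (len 8), cursors c1@4 c4@4 c3@7 c2@8, authorship ..11.332

Answer: 4 8 7 4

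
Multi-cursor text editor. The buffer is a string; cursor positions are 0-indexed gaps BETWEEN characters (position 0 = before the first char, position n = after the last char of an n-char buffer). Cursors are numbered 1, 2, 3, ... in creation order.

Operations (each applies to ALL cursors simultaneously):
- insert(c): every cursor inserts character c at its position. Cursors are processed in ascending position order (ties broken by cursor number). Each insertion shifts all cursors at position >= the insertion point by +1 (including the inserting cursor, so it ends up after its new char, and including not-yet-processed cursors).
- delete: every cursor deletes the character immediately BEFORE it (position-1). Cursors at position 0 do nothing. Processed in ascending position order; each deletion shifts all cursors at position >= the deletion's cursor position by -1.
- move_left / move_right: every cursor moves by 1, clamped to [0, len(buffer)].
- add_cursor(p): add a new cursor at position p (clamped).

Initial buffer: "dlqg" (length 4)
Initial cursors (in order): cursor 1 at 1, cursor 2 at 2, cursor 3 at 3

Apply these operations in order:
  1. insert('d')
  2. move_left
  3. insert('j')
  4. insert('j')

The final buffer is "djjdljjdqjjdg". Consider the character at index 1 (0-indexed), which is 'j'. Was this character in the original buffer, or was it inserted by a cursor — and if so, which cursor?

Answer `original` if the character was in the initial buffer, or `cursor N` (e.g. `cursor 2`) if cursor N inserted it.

Answer: cursor 1

Derivation:
After op 1 (insert('d')): buffer="ddldqdg" (len 7), cursors c1@2 c2@4 c3@6, authorship .1.2.3.
After op 2 (move_left): buffer="ddldqdg" (len 7), cursors c1@1 c2@3 c3@5, authorship .1.2.3.
After op 3 (insert('j')): buffer="djdljdqjdg" (len 10), cursors c1@2 c2@5 c3@8, authorship .11.22.33.
After op 4 (insert('j')): buffer="djjdljjdqjjdg" (len 13), cursors c1@3 c2@7 c3@11, authorship .111.222.333.
Authorship (.=original, N=cursor N): . 1 1 1 . 2 2 2 . 3 3 3 .
Index 1: author = 1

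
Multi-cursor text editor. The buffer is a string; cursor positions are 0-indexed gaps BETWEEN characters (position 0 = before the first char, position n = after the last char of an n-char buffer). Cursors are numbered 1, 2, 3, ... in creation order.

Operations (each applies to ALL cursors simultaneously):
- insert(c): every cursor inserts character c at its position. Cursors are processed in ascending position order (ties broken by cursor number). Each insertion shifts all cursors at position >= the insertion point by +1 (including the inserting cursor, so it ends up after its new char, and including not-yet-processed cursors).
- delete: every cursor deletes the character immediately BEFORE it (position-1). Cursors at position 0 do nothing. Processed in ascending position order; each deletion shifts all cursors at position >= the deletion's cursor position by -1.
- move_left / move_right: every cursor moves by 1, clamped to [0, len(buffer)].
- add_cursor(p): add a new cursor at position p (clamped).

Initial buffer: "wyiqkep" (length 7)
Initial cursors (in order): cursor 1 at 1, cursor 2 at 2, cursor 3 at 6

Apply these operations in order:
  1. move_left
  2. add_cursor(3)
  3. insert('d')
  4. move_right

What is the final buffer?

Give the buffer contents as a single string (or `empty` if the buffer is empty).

Answer: dwdyidqkdep

Derivation:
After op 1 (move_left): buffer="wyiqkep" (len 7), cursors c1@0 c2@1 c3@5, authorship .......
After op 2 (add_cursor(3)): buffer="wyiqkep" (len 7), cursors c1@0 c2@1 c4@3 c3@5, authorship .......
After op 3 (insert('d')): buffer="dwdyidqkdep" (len 11), cursors c1@1 c2@3 c4@6 c3@9, authorship 1.2..4..3..
After op 4 (move_right): buffer="dwdyidqkdep" (len 11), cursors c1@2 c2@4 c4@7 c3@10, authorship 1.2..4..3..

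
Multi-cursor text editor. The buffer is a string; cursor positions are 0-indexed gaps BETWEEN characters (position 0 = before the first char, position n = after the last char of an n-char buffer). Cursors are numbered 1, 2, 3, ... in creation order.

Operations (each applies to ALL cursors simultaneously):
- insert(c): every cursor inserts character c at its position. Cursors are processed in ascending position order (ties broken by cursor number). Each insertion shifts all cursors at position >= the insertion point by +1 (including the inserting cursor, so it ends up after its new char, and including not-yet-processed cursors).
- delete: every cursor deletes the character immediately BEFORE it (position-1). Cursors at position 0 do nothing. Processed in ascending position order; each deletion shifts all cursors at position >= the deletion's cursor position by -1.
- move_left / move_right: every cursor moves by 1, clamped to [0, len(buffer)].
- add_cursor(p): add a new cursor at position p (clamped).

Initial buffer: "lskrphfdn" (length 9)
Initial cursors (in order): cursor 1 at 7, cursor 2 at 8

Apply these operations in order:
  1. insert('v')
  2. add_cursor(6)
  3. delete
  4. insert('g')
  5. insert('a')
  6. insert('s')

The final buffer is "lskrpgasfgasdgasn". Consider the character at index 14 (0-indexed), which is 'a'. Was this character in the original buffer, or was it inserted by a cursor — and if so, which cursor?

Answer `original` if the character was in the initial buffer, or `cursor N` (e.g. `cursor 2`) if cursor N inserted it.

After op 1 (insert('v')): buffer="lskrphfvdvn" (len 11), cursors c1@8 c2@10, authorship .......1.2.
After op 2 (add_cursor(6)): buffer="lskrphfvdvn" (len 11), cursors c3@6 c1@8 c2@10, authorship .......1.2.
After op 3 (delete): buffer="lskrpfdn" (len 8), cursors c3@5 c1@6 c2@7, authorship ........
After op 4 (insert('g')): buffer="lskrpgfgdgn" (len 11), cursors c3@6 c1@8 c2@10, authorship .....3.1.2.
After op 5 (insert('a')): buffer="lskrpgafgadgan" (len 14), cursors c3@7 c1@10 c2@13, authorship .....33.11.22.
After op 6 (insert('s')): buffer="lskrpgasfgasdgasn" (len 17), cursors c3@8 c1@12 c2@16, authorship .....333.111.222.
Authorship (.=original, N=cursor N): . . . . . 3 3 3 . 1 1 1 . 2 2 2 .
Index 14: author = 2

Answer: cursor 2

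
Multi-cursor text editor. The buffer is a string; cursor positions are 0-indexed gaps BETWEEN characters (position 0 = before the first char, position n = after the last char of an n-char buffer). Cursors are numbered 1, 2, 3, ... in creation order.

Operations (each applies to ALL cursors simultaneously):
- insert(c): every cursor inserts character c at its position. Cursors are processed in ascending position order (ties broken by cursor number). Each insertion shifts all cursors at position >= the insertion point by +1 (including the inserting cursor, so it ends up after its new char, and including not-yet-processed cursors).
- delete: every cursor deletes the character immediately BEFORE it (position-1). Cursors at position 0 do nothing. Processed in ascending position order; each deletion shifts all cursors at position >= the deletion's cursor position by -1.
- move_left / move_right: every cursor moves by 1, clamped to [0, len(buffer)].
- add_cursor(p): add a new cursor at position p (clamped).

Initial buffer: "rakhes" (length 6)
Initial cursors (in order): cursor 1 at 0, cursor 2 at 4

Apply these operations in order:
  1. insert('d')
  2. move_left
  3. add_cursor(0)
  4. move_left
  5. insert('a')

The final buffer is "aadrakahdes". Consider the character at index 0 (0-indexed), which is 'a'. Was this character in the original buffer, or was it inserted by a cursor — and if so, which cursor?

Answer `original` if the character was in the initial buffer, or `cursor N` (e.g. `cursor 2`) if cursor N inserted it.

After op 1 (insert('d')): buffer="drakhdes" (len 8), cursors c1@1 c2@6, authorship 1....2..
After op 2 (move_left): buffer="drakhdes" (len 8), cursors c1@0 c2@5, authorship 1....2..
After op 3 (add_cursor(0)): buffer="drakhdes" (len 8), cursors c1@0 c3@0 c2@5, authorship 1....2..
After op 4 (move_left): buffer="drakhdes" (len 8), cursors c1@0 c3@0 c2@4, authorship 1....2..
After op 5 (insert('a')): buffer="aadrakahdes" (len 11), cursors c1@2 c3@2 c2@7, authorship 131...2.2..
Authorship (.=original, N=cursor N): 1 3 1 . . . 2 . 2 . .
Index 0: author = 1

Answer: cursor 1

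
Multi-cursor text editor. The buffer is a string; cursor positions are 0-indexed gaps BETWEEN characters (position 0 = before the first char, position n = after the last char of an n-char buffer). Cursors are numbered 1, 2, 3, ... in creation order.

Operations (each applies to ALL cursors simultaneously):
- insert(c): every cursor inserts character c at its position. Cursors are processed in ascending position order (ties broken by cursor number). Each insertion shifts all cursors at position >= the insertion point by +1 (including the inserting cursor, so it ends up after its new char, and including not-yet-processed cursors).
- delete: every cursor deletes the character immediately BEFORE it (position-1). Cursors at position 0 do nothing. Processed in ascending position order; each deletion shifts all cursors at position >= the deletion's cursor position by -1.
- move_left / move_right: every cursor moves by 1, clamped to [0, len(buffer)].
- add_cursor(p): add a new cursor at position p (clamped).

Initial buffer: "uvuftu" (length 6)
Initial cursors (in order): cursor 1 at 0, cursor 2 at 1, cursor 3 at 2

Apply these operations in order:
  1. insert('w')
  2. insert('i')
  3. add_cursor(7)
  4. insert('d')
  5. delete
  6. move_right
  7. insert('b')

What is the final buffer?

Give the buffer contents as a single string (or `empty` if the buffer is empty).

Answer: wiubwivbwibubftu

Derivation:
After op 1 (insert('w')): buffer="wuwvwuftu" (len 9), cursors c1@1 c2@3 c3@5, authorship 1.2.3....
After op 2 (insert('i')): buffer="wiuwivwiuftu" (len 12), cursors c1@2 c2@5 c3@8, authorship 11.22.33....
After op 3 (add_cursor(7)): buffer="wiuwivwiuftu" (len 12), cursors c1@2 c2@5 c4@7 c3@8, authorship 11.22.33....
After op 4 (insert('d')): buffer="widuwidvwdiduftu" (len 16), cursors c1@3 c2@7 c4@10 c3@12, authorship 111.222.3433....
After op 5 (delete): buffer="wiuwivwiuftu" (len 12), cursors c1@2 c2@5 c4@7 c3@8, authorship 11.22.33....
After op 6 (move_right): buffer="wiuwivwiuftu" (len 12), cursors c1@3 c2@6 c4@8 c3@9, authorship 11.22.33....
After op 7 (insert('b')): buffer="wiubwivbwibubftu" (len 16), cursors c1@4 c2@8 c4@11 c3@13, authorship 11.122.2334.3...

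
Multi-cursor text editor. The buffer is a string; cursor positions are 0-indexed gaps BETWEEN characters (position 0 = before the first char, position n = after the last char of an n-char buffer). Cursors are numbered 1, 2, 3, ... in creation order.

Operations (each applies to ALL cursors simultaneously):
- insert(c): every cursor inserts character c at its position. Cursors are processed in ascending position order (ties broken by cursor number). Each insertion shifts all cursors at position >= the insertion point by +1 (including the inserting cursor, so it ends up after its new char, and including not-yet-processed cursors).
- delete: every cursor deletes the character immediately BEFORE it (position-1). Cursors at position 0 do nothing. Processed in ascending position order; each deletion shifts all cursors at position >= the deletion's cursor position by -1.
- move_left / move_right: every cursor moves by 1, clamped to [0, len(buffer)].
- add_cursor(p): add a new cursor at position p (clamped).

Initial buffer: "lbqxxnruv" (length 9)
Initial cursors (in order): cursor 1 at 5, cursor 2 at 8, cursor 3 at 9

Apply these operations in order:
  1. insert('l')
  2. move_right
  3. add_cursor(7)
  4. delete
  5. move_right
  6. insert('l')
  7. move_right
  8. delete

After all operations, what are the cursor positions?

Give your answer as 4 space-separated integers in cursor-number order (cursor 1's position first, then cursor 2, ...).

Answer: 7 8 8 7

Derivation:
After op 1 (insert('l')): buffer="lbqxxlnrulvl" (len 12), cursors c1@6 c2@10 c3@12, authorship .....1...2.3
After op 2 (move_right): buffer="lbqxxlnrulvl" (len 12), cursors c1@7 c2@11 c3@12, authorship .....1...2.3
After op 3 (add_cursor(7)): buffer="lbqxxlnrulvl" (len 12), cursors c1@7 c4@7 c2@11 c3@12, authorship .....1...2.3
After op 4 (delete): buffer="lbqxxrul" (len 8), cursors c1@5 c4@5 c2@8 c3@8, authorship .......2
After op 5 (move_right): buffer="lbqxxrul" (len 8), cursors c1@6 c4@6 c2@8 c3@8, authorship .......2
After op 6 (insert('l')): buffer="lbqxxrllulll" (len 12), cursors c1@8 c4@8 c2@12 c3@12, authorship ......14.223
After op 7 (move_right): buffer="lbqxxrllulll" (len 12), cursors c1@9 c4@9 c2@12 c3@12, authorship ......14.223
After op 8 (delete): buffer="lbqxxrll" (len 8), cursors c1@7 c4@7 c2@8 c3@8, authorship ......12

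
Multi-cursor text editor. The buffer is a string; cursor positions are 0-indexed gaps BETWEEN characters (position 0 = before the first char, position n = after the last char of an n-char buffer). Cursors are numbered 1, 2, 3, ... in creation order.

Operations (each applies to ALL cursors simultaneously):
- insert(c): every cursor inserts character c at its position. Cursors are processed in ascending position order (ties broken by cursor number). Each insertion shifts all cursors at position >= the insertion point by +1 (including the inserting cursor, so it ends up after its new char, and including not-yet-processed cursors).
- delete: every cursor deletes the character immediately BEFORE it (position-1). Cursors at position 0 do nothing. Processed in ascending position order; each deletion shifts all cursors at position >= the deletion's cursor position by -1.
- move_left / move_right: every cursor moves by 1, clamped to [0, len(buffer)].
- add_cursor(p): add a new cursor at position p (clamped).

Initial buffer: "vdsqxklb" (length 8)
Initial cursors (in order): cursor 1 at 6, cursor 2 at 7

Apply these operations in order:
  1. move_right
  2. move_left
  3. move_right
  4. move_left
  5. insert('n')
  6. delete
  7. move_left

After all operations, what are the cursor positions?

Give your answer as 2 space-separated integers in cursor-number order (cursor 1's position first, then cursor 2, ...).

Answer: 5 6

Derivation:
After op 1 (move_right): buffer="vdsqxklb" (len 8), cursors c1@7 c2@8, authorship ........
After op 2 (move_left): buffer="vdsqxklb" (len 8), cursors c1@6 c2@7, authorship ........
After op 3 (move_right): buffer="vdsqxklb" (len 8), cursors c1@7 c2@8, authorship ........
After op 4 (move_left): buffer="vdsqxklb" (len 8), cursors c1@6 c2@7, authorship ........
After op 5 (insert('n')): buffer="vdsqxknlnb" (len 10), cursors c1@7 c2@9, authorship ......1.2.
After op 6 (delete): buffer="vdsqxklb" (len 8), cursors c1@6 c2@7, authorship ........
After op 7 (move_left): buffer="vdsqxklb" (len 8), cursors c1@5 c2@6, authorship ........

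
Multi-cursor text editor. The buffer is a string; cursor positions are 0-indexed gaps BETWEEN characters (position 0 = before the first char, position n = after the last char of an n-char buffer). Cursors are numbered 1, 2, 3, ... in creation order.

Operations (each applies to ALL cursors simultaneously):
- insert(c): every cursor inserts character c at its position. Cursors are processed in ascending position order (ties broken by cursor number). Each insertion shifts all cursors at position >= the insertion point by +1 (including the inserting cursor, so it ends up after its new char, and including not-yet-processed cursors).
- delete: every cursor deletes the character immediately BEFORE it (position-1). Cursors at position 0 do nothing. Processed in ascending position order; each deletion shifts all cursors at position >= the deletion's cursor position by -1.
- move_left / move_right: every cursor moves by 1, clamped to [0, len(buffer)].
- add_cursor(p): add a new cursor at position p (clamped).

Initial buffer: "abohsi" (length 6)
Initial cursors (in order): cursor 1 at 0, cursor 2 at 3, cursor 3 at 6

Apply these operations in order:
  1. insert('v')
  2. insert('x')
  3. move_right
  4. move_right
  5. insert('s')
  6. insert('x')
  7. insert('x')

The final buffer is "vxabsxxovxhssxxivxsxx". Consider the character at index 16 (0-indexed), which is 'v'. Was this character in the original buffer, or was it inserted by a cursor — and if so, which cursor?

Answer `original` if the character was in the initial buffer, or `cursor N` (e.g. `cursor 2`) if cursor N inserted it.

Answer: cursor 3

Derivation:
After op 1 (insert('v')): buffer="vabovhsiv" (len 9), cursors c1@1 c2@5 c3@9, authorship 1...2...3
After op 2 (insert('x')): buffer="vxabovxhsivx" (len 12), cursors c1@2 c2@7 c3@12, authorship 11...22...33
After op 3 (move_right): buffer="vxabovxhsivx" (len 12), cursors c1@3 c2@8 c3@12, authorship 11...22...33
After op 4 (move_right): buffer="vxabovxhsivx" (len 12), cursors c1@4 c2@9 c3@12, authorship 11...22...33
After op 5 (insert('s')): buffer="vxabsovxhssivxs" (len 15), cursors c1@5 c2@11 c3@15, authorship 11..1.22..2.333
After op 6 (insert('x')): buffer="vxabsxovxhssxivxsx" (len 18), cursors c1@6 c2@13 c3@18, authorship 11..11.22..22.3333
After op 7 (insert('x')): buffer="vxabsxxovxhssxxivxsxx" (len 21), cursors c1@7 c2@15 c3@21, authorship 11..111.22..222.33333
Authorship (.=original, N=cursor N): 1 1 . . 1 1 1 . 2 2 . . 2 2 2 . 3 3 3 3 3
Index 16: author = 3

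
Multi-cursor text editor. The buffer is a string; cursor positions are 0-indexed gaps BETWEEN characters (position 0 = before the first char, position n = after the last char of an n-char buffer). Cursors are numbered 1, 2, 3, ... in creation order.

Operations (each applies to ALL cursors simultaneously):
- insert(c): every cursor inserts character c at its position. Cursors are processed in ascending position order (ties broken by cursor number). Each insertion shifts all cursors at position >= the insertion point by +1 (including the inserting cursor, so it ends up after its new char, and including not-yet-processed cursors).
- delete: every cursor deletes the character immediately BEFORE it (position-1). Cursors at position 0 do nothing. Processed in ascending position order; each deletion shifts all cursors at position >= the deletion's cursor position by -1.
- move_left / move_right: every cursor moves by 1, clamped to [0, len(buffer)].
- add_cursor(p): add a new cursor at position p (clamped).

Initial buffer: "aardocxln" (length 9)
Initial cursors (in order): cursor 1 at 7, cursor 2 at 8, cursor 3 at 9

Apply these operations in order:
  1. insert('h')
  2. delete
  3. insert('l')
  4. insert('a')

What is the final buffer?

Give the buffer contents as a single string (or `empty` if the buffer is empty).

Answer: aardocxlallanla

Derivation:
After op 1 (insert('h')): buffer="aardocxhlhnh" (len 12), cursors c1@8 c2@10 c3@12, authorship .......1.2.3
After op 2 (delete): buffer="aardocxln" (len 9), cursors c1@7 c2@8 c3@9, authorship .........
After op 3 (insert('l')): buffer="aardocxlllnl" (len 12), cursors c1@8 c2@10 c3@12, authorship .......1.2.3
After op 4 (insert('a')): buffer="aardocxlallanla" (len 15), cursors c1@9 c2@12 c3@15, authorship .......11.22.33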